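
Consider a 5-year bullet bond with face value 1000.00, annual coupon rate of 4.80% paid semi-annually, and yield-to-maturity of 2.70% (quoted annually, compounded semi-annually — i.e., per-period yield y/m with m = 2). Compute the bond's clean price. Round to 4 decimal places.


Coupon per period c = face * coupon_rate / m = 24.000000
Periods per year m = 2; per-period yield y/m = 0.013500
Number of cashflows N = 10
Cashflows (t years, CF_t, discount factor 1/(1+y/m)^(m*t), PV):
  t = 0.5000: CF_t = 24.000000, DF = 0.986680, PV = 23.680316
  t = 1.0000: CF_t = 24.000000, DF = 0.973537, PV = 23.364890
  t = 1.5000: CF_t = 24.000000, DF = 0.960569, PV = 23.053665
  t = 2.0000: CF_t = 24.000000, DF = 0.947774, PV = 22.746586
  t = 2.5000: CF_t = 24.000000, DF = 0.935150, PV = 22.443598
  t = 3.0000: CF_t = 24.000000, DF = 0.922694, PV = 22.144645
  t = 3.5000: CF_t = 24.000000, DF = 0.910403, PV = 21.849674
  t = 4.0000: CF_t = 24.000000, DF = 0.898276, PV = 21.558633
  t = 4.5000: CF_t = 24.000000, DF = 0.886311, PV = 21.271468
  t = 5.0000: CF_t = 1024.000000, DF = 0.874505, PV = 895.493476
Price P = sum_t PV_t = 1097.606952

Answer: Price = 1097.6070


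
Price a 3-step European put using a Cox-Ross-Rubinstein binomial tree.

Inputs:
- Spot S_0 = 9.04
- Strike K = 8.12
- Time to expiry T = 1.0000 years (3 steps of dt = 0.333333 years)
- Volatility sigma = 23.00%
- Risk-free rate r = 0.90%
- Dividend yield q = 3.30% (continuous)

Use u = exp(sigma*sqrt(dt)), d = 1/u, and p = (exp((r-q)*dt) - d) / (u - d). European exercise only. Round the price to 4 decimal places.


dt = T/N = 0.333333
u = exp(sigma*sqrt(dt)) = 1.142011; d = 1/u = 0.875648
p = (exp((r-q)*dt) - d) / (u - d) = 0.436937
Discount per step: exp(-r*dt) = 0.997004
Stock lattice S(k, i) with i counting down-moves:
  k=0: S(0,0) = 9.0400
  k=1: S(1,0) = 10.3238; S(1,1) = 7.9159
  k=2: S(2,0) = 11.7899; S(2,1) = 9.0400; S(2,2) = 6.9315
  k=3: S(3,0) = 13.4642; S(3,1) = 10.3238; S(3,2) = 7.9159; S(3,3) = 6.0696
Terminal payoffs V(N, i) = max(K - S_T, 0):
  V(3,0) = 0.000000; V(3,1) = 0.000000; V(3,2) = 0.204138; V(3,3) = 2.050432
Backward induction: V(k, i) = exp(-r*dt) * [p * V(k+1, i) + (1-p) * V(k+1, i+1)].
  V(2,0) = exp(-r*dt) * [p*0.000000 + (1-p)*0.000000] = 0.000000
  V(2,1) = exp(-r*dt) * [p*0.000000 + (1-p)*0.204138] = 0.114598
  V(2,2) = exp(-r*dt) * [p*0.204138 + (1-p)*2.050432] = 1.239993
  V(1,0) = exp(-r*dt) * [p*0.000000 + (1-p)*0.114598] = 0.064333
  V(1,1) = exp(-r*dt) * [p*0.114598 + (1-p)*1.239993] = 0.746025
  V(0,0) = exp(-r*dt) * [p*0.064333 + (1-p)*0.746025] = 0.446826

Answer: Price = V(0,0) = 0.4468


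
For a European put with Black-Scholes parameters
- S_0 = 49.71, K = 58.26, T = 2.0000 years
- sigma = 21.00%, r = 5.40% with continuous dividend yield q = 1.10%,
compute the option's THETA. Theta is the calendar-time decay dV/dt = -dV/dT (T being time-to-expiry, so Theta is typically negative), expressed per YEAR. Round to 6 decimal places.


Answer: Theta = 0.122253

Derivation:
d1 = -0.0963336399; d2 = -0.3933184880
phi(d1) = 0.3970954423; exp(-qT) = 0.9782402351; exp(-rT) = 0.8976275964
Theta = -S*exp(-qT)*phi(d1)*sigma/(2*sqrt(T)) + r*K*exp(-rT)*N(-d2) - q*S*exp(-qT)*N(-d1)
N(-d1) = 0.5383722027; N(-d2) = 0.6529578676; sqrt(T) = 1.4142135624
Term 1 = -49.7100 * 0.9782402351 * 0.3970954423 * 0.2100 / (2 * 1.4142135624) = -1.4337006701
Term 2 = 0.0540 * 58.2600 * 0.8976275964 * 0.6529578676 = 1.8439349464
Term 3 = -0.0110 * 49.7100 * 0.9782402351 * 0.5383722027 = -0.2879815056
Theta = -1.4337006701 + (1.8439349464) + (-0.2879815056) = 0.122253


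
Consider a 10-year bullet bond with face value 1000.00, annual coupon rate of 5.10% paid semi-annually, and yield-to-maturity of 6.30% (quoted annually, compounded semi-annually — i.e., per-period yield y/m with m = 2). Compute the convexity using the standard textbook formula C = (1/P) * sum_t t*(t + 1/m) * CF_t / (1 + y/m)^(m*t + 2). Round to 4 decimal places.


Answer: Convexity = 70.9089

Derivation:
Coupon per period c = face * coupon_rate / m = 25.500000
Periods per year m = 2; per-period yield y/m = 0.031500
Number of cashflows N = 20
Cashflows (t years, CF_t, discount factor 1/(1+y/m)^(m*t), PV):
  t = 0.5000: CF_t = 25.500000, DF = 0.969462, PV = 24.721280
  t = 1.0000: CF_t = 25.500000, DF = 0.939856, PV = 23.966340
  t = 1.5000: CF_t = 25.500000, DF = 0.911155, PV = 23.234455
  t = 2.0000: CF_t = 25.500000, DF = 0.883330, PV = 22.524920
  t = 2.5000: CF_t = 25.500000, DF = 0.856355, PV = 21.837053
  t = 3.0000: CF_t = 25.500000, DF = 0.830204, PV = 21.170192
  t = 3.5000: CF_t = 25.500000, DF = 0.804851, PV = 20.523695
  t = 4.0000: CF_t = 25.500000, DF = 0.780272, PV = 19.896941
  t = 4.5000: CF_t = 25.500000, DF = 0.756444, PV = 19.289328
  t = 5.0000: CF_t = 25.500000, DF = 0.733344, PV = 18.700269
  t = 5.5000: CF_t = 25.500000, DF = 0.710949, PV = 18.129199
  t = 6.0000: CF_t = 25.500000, DF = 0.689238, PV = 17.575569
  t = 6.5000: CF_t = 25.500000, DF = 0.668190, PV = 17.038845
  t = 7.0000: CF_t = 25.500000, DF = 0.647785, PV = 16.518512
  t = 7.5000: CF_t = 25.500000, DF = 0.628003, PV = 16.014069
  t = 8.0000: CF_t = 25.500000, DF = 0.608825, PV = 15.525031
  t = 8.5000: CF_t = 25.500000, DF = 0.590232, PV = 15.050926
  t = 9.0000: CF_t = 25.500000, DF = 0.572208, PV = 14.591300
  t = 9.5000: CF_t = 25.500000, DF = 0.554734, PV = 14.145711
  t = 10.0000: CF_t = 1025.500000, DF = 0.537793, PV = 551.506987
Price P = sum_t PV_t = 911.960621
Convexity numerator sum_t t*(t + 1/m) * CF_t / (1+y/m)^(m*t + 2):
  t = 0.5000: term = 11.617227
  t = 1.0000: term = 33.787380
  t = 1.5000: term = 65.511158
  t = 2.0000: term = 105.850958
  t = 2.5000: term = 153.927713
  t = 3.0000: term = 208.917885
  t = 3.5000: term = 270.050587
  t = 4.0000: term = 336.604845
  t = 4.5000: term = 407.906986
  t = 5.0000: term = 483.328146
  t = 5.5000: term = 562.281896
  t = 6.0000: term = 644.221975
  t = 6.5000: term = 728.640140
  t = 7.0000: term = 815.064104
  t = 7.5000: term = 903.055582
  t = 8.0000: term = 992.208428
  t = 8.5000: term = 1082.146855
  t = 9.0000: term = 1172.523752
  t = 9.5000: term = 1263.019068
  t = 10.0000: term = 54425.427996
Convexity = (1/P) * sum = 64666.092680 / 911.960621 = 70.908865


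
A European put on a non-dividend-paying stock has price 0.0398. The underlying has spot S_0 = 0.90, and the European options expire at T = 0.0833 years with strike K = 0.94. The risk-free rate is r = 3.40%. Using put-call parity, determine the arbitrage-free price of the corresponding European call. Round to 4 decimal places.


Answer: Call price = 0.0025

Derivation:
Put-call parity: C - P = S_0 * exp(-qT) - K * exp(-rT).
S_0 * exp(-qT) = 0.9000 * 1.00000000 = 0.90000000
K * exp(-rT) = 0.9400 * 0.99717181 = 0.93734150
C = P + S*exp(-qT) - K*exp(-rT)
C = 0.0398 + 0.90000000 - 0.93734150 = 0.0025


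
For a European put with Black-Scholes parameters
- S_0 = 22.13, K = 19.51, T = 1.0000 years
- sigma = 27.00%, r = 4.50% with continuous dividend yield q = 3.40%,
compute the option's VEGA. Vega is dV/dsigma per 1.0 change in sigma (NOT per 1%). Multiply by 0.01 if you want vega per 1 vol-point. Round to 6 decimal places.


Answer: Vega = 6.942315

Derivation:
d1 = 0.6424333312; d2 = 0.3724333312
phi(d1) = 0.3245554673; exp(-qT) = 0.9665715046; exp(-rT) = 0.9559974818
Vega = S * exp(-qT) * phi(d1) * sqrt(T) = 22.1300 * 0.9665715046 * 0.3245554673 * 1.0000000000 = 6.942315


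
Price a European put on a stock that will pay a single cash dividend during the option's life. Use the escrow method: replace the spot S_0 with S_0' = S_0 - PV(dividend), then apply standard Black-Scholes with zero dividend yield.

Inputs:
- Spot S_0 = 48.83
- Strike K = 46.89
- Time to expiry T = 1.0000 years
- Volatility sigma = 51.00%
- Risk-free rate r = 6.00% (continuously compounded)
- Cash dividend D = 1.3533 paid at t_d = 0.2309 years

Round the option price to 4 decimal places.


PV(D) = D * exp(-r * t_d) = 1.3533 * 0.98624153 = 1.33468066
S_0' = S_0 - PV(D) = 48.8300 - 1.33468066 = 47.49531934
d1 = (ln(S_0'/K) + (r + sigma^2/2)*T) / (sigma*sqrt(T)) = 0.39779752
d2 = d1 - sigma*sqrt(T) = -0.11220248
exp(-rT) = 0.94176453
N(-d1) = 0.34538972; N(-d2) = 0.54466857
P = K * exp(-rT) * N(-d2) - S_0' * N(-d1) = 46.8900 * 0.94176453 * 0.54466857 - 47.49531934 * 0.34538972 = 7.6478

Answer: Price = 7.6478


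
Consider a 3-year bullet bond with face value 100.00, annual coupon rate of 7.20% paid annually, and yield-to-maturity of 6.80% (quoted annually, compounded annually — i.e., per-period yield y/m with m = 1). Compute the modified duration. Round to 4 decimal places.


Answer: Modified duration = 2.6256

Derivation:
Coupon per period c = face * coupon_rate / m = 7.200000
Periods per year m = 1; per-period yield y/m = 0.068000
Number of cashflows N = 3
Cashflows (t years, CF_t, discount factor 1/(1+y/m)^(m*t), PV):
  t = 1.0000: CF_t = 7.200000, DF = 0.936330, PV = 6.741573
  t = 2.0000: CF_t = 7.200000, DF = 0.876713, PV = 6.312334
  t = 3.0000: CF_t = 107.200000, DF = 0.820892, PV = 87.999667
Price P = sum_t PV_t = 101.053574
First compute Macaulay numerator sum_t t * PV_t:
  t * PV_t at t = 1.0000: 6.741573
  t * PV_t at t = 2.0000: 12.624669
  t * PV_t at t = 3.0000: 263.999000
Macaulay duration D = 283.365242 / 101.053574 = 2.804109
Modified duration = D / (1 + y/m) = 2.804109 / (1 + 0.068000) = 2.625570


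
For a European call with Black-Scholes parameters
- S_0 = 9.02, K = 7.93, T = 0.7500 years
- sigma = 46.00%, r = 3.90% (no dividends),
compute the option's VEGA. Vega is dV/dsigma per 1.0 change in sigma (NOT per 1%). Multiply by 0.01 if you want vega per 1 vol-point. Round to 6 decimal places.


Answer: Vega = 2.609383

Derivation:
d1 = 0.5959040437; d2 = 0.1975323580
phi(d1) = 0.3340417319; exp(-qT) = 1.0000000000; exp(-rT) = 0.9711736407
Vega = S * exp(-qT) * phi(d1) * sqrt(T) = 9.0200 * 1.0000000000 * 0.3340417319 * 0.8660254038 = 2.609383


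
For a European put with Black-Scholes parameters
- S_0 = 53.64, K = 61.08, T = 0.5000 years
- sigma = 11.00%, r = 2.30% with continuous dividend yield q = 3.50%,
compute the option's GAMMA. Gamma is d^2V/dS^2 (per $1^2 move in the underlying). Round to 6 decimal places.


d1 = -1.7081697042; d2 = -1.7859514501
phi(d1) = 0.0927488105; exp(-qT) = 0.9826522357; exp(-rT) = 0.9885658722
Gamma = exp(-qT) * phi(d1) / (S * sigma * sqrt(T)) = 0.9826522357 * 0.0927488105 / (53.6400 * 0.1100 * 0.7071067812) = 0.021844

Answer: Gamma = 0.021844


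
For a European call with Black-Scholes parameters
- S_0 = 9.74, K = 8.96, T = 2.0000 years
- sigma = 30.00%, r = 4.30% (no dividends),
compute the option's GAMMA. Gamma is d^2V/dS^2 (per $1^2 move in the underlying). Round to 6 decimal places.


d1 = 0.6115787544; d2 = 0.1873146857
phi(d1) = 0.3308954483; exp(-qT) = 1.0000000000; exp(-rT) = 0.9175942312
Gamma = exp(-qT) * phi(d1) / (S * sigma * sqrt(T)) = 1.0000000000 * 0.3308954483 / (9.7400 * 0.3000 * 1.4142135624) = 0.080075

Answer: Gamma = 0.080075


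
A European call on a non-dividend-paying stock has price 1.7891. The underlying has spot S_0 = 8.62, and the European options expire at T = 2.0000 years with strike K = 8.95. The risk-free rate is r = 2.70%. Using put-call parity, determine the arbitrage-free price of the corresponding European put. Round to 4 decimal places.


Put-call parity: C - P = S_0 * exp(-qT) - K * exp(-rT).
S_0 * exp(-qT) = 8.6200 * 1.00000000 = 8.62000000
K * exp(-rT) = 8.9500 * 0.94743211 = 8.47951735
P = C - S*exp(-qT) + K*exp(-rT)
P = 1.7891 - 8.62000000 + 8.47951735 = 1.6486

Answer: Put price = 1.6486


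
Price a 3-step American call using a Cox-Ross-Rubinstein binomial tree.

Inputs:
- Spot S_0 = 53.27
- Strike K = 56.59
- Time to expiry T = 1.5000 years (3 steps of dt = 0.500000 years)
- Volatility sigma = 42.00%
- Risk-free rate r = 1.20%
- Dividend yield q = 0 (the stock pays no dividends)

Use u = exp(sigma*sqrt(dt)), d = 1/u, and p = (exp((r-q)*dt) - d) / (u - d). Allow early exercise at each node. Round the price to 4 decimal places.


dt = T/N = 0.500000
u = exp(sigma*sqrt(dt)) = 1.345795; d = 1/u = 0.743055
p = (exp((r-q)*dt) - d) / (u - d) = 0.436279
Discount per step: exp(-r*dt) = 0.994018
Stock lattice S(k, i) with i counting down-moves:
  k=0: S(0,0) = 53.2700
  k=1: S(1,0) = 71.6905; S(1,1) = 39.5826
  k=2: S(2,0) = 96.4807; S(2,1) = 53.2700; S(2,2) = 29.4120
  k=3: S(3,0) = 129.8432; S(3,1) = 71.6905; S(3,2) = 39.5826; S(3,3) = 21.8548
Terminal payoffs V(N, i) = max(S_T - K, 0):
  V(3,0) = 73.253239; V(3,1) = 15.100495; V(3,2) = 0.000000; V(3,3) = 0.000000
Backward induction: V(k, i) = exp(-r*dt) * [p * V(k+1, i) + (1-p) * V(k+1, i+1)]; then take max(V_cont, immediate exercise) for American.
  V(2,0) = exp(-r*dt) * [p*73.253239 + (1-p)*15.100495] = 40.229226; exercise = 39.890703; V(2,0) = max -> 40.229226
  V(2,1) = exp(-r*dt) * [p*15.100495 + (1-p)*0.000000] = 6.548622; exercise = 0.000000; V(2,1) = max -> 6.548622
  V(2,2) = exp(-r*dt) * [p*0.000000 + (1-p)*0.000000] = 0.000000; exercise = 0.000000; V(2,2) = max -> 0.000000
  V(1,0) = exp(-r*dt) * [p*40.229226 + (1-p)*6.548622] = 21.115694; exercise = 15.100495; V(1,0) = max -> 21.115694
  V(1,1) = exp(-r*dt) * [p*6.548622 + (1-p)*0.000000] = 2.839937; exercise = 0.000000; V(1,1) = max -> 2.839937
  V(0,0) = exp(-r*dt) * [p*21.115694 + (1-p)*2.839937] = 10.748584; exercise = 0.000000; V(0,0) = max -> 10.748584

Answer: Price = V(0,0) = 10.7486


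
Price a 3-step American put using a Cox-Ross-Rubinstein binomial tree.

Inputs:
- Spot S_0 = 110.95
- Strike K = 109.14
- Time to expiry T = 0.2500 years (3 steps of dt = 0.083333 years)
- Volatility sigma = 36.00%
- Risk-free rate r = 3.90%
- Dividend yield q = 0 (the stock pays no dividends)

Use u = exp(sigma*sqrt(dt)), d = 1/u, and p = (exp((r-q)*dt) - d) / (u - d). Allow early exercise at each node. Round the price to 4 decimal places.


Answer: Price = V(0,0) = 7.2281

Derivation:
dt = T/N = 0.083333
u = exp(sigma*sqrt(dt)) = 1.109515; d = 1/u = 0.901295
p = (exp((r-q)*dt) - d) / (u - d) = 0.489676
Discount per step: exp(-r*dt) = 0.996755
Stock lattice S(k, i) with i counting down-moves:
  k=0: S(0,0) = 110.9500
  k=1: S(1,0) = 123.1007; S(1,1) = 99.9986
  k=2: S(2,0) = 136.5821; S(2,1) = 110.9500; S(2,2) = 90.1282
  k=3: S(3,0) = 151.5399; S(3,1) = 123.1007; S(3,2) = 99.9986; S(3,3) = 81.2321
Terminal payoffs V(N, i) = max(K - S_T, 0):
  V(3,0) = 0.000000; V(3,1) = 0.000000; V(3,2) = 9.141358; V(3,3) = 27.907899
Backward induction: V(k, i) = exp(-r*dt) * [p * V(k+1, i) + (1-p) * V(k+1, i+1)]; then take max(V_cont, immediate exercise) for American.
  V(2,0) = exp(-r*dt) * [p*0.000000 + (1-p)*0.000000] = 0.000000; exercise = 0.000000; V(2,0) = max -> 0.000000
  V(2,1) = exp(-r*dt) * [p*0.000000 + (1-p)*9.141358] = 4.649914; exercise = 0.000000; V(2,1) = max -> 4.649914
  V(2,2) = exp(-r*dt) * [p*9.141358 + (1-p)*27.907899] = 18.657630; exercise = 19.011759; V(2,2) = max -> 19.011759
  V(1,0) = exp(-r*dt) * [p*0.000000 + (1-p)*4.649914] = 2.365261; exercise = 0.000000; V(1,0) = max -> 2.365261
  V(1,1) = exp(-r*dt) * [p*4.649914 + (1-p)*19.011759] = 11.940233; exercise = 9.141358; V(1,1) = max -> 11.940233
  V(0,0) = exp(-r*dt) * [p*2.365261 + (1-p)*11.940233] = 7.228065; exercise = 0.000000; V(0,0) = max -> 7.228065


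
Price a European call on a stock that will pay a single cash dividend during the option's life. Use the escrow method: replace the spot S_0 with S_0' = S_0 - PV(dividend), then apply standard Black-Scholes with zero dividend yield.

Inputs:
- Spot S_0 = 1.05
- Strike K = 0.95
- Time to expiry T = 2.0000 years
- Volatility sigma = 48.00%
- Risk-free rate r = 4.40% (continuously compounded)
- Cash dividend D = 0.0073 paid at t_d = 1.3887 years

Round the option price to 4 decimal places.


PV(D) = D * exp(-r * t_d) = 0.0073 * 0.94072653 = 0.00686730
S_0' = S_0 - PV(D) = 1.0500 - 0.00686730 = 1.04313270
d1 = (ln(S_0'/K) + (r + sigma^2/2)*T) / (sigma*sqrt(T)) = 0.60681796
d2 = d1 - sigma*sqrt(T) = -0.07200455
exp(-rT) = 0.91576088
N(d1) = 0.72801413; N(d2) = 0.47129914
C = S_0' * N(d1) - K * exp(-rT) * N(d2) = 1.04313270 * 0.72801413 - 0.9500 * 0.91576088 * 0.47129914 = 0.3494

Answer: Price = 0.3494


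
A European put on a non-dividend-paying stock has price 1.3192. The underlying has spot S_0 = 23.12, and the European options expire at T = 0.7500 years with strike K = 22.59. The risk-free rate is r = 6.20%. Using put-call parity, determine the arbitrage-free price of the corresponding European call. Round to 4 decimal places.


Answer: Call price = 2.8756

Derivation:
Put-call parity: C - P = S_0 * exp(-qT) - K * exp(-rT).
S_0 * exp(-qT) = 23.1200 * 1.00000000 = 23.12000000
K * exp(-rT) = 22.5900 * 0.95456456 = 21.56361342
C = P + S*exp(-qT) - K*exp(-rT)
C = 1.3192 + 23.12000000 - 21.56361342 = 2.8756


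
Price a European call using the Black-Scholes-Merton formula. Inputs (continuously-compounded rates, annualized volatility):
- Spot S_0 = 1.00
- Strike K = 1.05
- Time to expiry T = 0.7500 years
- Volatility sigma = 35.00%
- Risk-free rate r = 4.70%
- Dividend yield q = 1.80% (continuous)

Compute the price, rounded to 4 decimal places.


Answer: Price = 0.1074

Derivation:
d1 = (ln(S/K) + (r - q + 0.5*sigma^2) * T) / (sigma * sqrt(T)) = 0.06234504
d2 = d1 - sigma * sqrt(T) = -0.24076385
exp(-rT) = 0.96536405; exp(-qT) = 0.98659072
C = S_0 * exp(-qT) * N(d1) - K * exp(-rT) * N(d2)
N(d1) = 0.52485597; N(d2) = 0.40486907
C = 1.0000 * 0.98659072 * 0.52485597 - 1.0500 * 0.96536405 * 0.40486907 = 0.1074


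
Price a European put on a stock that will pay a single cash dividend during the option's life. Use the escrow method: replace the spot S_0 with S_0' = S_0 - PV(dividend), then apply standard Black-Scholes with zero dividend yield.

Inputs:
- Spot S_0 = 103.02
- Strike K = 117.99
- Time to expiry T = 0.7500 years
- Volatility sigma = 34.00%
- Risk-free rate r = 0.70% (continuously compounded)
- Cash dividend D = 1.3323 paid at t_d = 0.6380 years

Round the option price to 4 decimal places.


PV(D) = D * exp(-r * t_d) = 1.3323 * 0.99554396 = 1.32636321
S_0' = S_0 - PV(D) = 103.0200 - 1.32636321 = 101.69363679
d1 = (ln(S_0'/K) + (r + sigma^2/2)*T) / (sigma*sqrt(T)) = -0.33973716
d2 = d1 - sigma*sqrt(T) = -0.63418579
exp(-rT) = 0.99476376
N(-d1) = 0.63297276; N(-d2) = 0.73702021
P = K * exp(-rT) * N(-d2) - S_0' * N(-d1) = 117.9900 * 0.99476376 * 0.73702021 - 101.69363679 * 0.63297276 = 22.1364

Answer: Price = 22.1364


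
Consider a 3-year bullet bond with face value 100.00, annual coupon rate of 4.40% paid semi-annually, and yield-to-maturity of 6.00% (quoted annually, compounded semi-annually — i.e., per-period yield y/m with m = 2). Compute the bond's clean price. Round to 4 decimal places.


Answer: Price = 95.6662

Derivation:
Coupon per period c = face * coupon_rate / m = 2.200000
Periods per year m = 2; per-period yield y/m = 0.030000
Number of cashflows N = 6
Cashflows (t years, CF_t, discount factor 1/(1+y/m)^(m*t), PV):
  t = 0.5000: CF_t = 2.200000, DF = 0.970874, PV = 2.135922
  t = 1.0000: CF_t = 2.200000, DF = 0.942596, PV = 2.073711
  t = 1.5000: CF_t = 2.200000, DF = 0.915142, PV = 2.013312
  t = 2.0000: CF_t = 2.200000, DF = 0.888487, PV = 1.954672
  t = 2.5000: CF_t = 2.200000, DF = 0.862609, PV = 1.897739
  t = 3.0000: CF_t = 102.200000, DF = 0.837484, PV = 85.590891
Price P = sum_t PV_t = 95.666247


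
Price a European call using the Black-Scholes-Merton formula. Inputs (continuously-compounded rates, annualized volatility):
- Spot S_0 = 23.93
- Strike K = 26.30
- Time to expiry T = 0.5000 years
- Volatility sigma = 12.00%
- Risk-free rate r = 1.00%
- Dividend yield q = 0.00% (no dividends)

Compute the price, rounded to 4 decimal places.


Answer: Price = 0.1594

Derivation:
d1 = (ln(S/K) + (r - q + 0.5*sigma^2) * T) / (sigma * sqrt(T)) = -1.01158740
d2 = d1 - sigma * sqrt(T) = -1.09644021
exp(-rT) = 0.99501248; exp(-qT) = 1.00000000
C = S_0 * exp(-qT) * N(d1) - K * exp(-rT) * N(d2)
N(d1) = 0.15586769; N(d2) = 0.13644309
C = 23.9300 * 1.00000000 * 0.15586769 - 26.3000 * 0.99501248 * 0.13644309 = 0.1594


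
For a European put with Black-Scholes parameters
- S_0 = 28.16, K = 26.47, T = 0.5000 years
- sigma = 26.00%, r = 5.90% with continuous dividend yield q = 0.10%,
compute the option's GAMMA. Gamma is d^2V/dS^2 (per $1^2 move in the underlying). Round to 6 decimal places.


Answer: Gamma = 0.064857

Derivation:
d1 = 0.5863031088; d2 = 0.4024553457
phi(d1) = 0.3359428574; exp(-qT) = 0.9995001250; exp(-rT) = 0.9709308776
Gamma = exp(-qT) * phi(d1) / (S * sigma * sqrt(T)) = 0.9995001250 * 0.3359428574 / (28.1600 * 0.2600 * 0.7071067812) = 0.064857


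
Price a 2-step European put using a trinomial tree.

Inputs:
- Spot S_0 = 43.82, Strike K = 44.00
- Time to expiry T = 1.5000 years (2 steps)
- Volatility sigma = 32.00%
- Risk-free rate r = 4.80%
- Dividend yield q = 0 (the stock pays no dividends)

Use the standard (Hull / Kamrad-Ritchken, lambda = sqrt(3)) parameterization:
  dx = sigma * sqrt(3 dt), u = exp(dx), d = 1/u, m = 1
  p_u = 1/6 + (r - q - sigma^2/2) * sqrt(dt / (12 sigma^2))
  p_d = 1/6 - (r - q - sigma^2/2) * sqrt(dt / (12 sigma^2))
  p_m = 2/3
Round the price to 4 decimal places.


dt = T/N = 0.750000; dx = sigma*sqrt(3*dt) = 0.480000
u = exp(dx) = 1.616074; d = 1/u = 0.618783
p_u = 0.164167, p_m = 0.666667, p_d = 0.169167
Discount per step: exp(-r*dt) = 0.964640
Stock lattice S(k, j) with j the centered position index:
  k=0: S(0,+0) = 43.8200
  k=1: S(1,-1) = 27.1151; S(1,+0) = 43.8200; S(1,+1) = 70.8164
  k=2: S(2,-2) = 16.7784; S(2,-1) = 27.1151; S(2,+0) = 43.8200; S(2,+1) = 70.8164; S(2,+2) = 114.4445
Terminal payoffs V(N, j) = max(K - S_T, 0):
  V(2,-2) = 27.221634; V(2,-1) = 16.884912; V(2,+0) = 0.180000; V(2,+1) = 0.000000; V(2,+2) = 0.000000
Backward induction: V(k, j) = exp(-r*dt) * [p_u * V(k+1, j+1) + p_m * V(k+1, j) + p_d * V(k+1, j-1)]
  V(1,-1) = exp(-r*dt) * [p_u*0.180000 + p_m*16.884912 + p_d*27.221634] = 15.329244
  V(1,+0) = exp(-r*dt) * [p_u*0.000000 + p_m*0.180000 + p_d*16.884912] = 2.871121
  V(1,+1) = exp(-r*dt) * [p_u*0.000000 + p_m*0.000000 + p_d*0.180000] = 0.029373
  V(0,+0) = exp(-r*dt) * [p_u*0.029373 + p_m*2.871121 + p_d*15.329244] = 4.352553

Answer: Price = V(0,0) = 4.3526


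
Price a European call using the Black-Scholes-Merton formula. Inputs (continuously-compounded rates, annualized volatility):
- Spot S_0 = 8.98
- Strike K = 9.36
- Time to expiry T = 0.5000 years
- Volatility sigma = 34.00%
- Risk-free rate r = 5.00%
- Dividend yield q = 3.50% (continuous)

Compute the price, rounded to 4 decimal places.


d1 = (ln(S/K) + (r - q + 0.5*sigma^2) * T) / (sigma * sqrt(T)) = -0.02098613
d2 = d1 - sigma * sqrt(T) = -0.26140244
exp(-rT) = 0.97530991; exp(-qT) = 0.98265224
C = S_0 * exp(-qT) * N(d1) - K * exp(-rT) * N(d2)
N(d1) = 0.49162836; N(d2) = 0.39689109
C = 8.9800 * 0.98265224 * 0.49162836 - 9.3600 * 0.97530991 * 0.39689109 = 0.7151

Answer: Price = 0.7151


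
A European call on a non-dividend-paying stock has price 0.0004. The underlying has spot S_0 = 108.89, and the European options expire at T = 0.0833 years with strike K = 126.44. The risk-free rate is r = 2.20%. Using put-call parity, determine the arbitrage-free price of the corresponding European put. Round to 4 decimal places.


Put-call parity: C - P = S_0 * exp(-qT) - K * exp(-rT).
S_0 * exp(-qT) = 108.8900 * 1.00000000 = 108.89000000
K * exp(-rT) = 126.4400 * 0.99816908 = 126.20849825
P = C - S*exp(-qT) + K*exp(-rT)
P = 0.0004 - 108.89000000 + 126.20849825 = 17.3189

Answer: Put price = 17.3189


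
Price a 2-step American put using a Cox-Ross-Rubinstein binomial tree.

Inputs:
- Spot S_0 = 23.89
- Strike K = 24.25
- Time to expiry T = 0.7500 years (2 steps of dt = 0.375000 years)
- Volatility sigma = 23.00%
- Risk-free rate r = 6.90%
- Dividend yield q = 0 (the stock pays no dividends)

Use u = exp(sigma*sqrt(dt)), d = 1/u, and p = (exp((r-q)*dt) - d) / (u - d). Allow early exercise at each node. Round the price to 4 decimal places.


dt = T/N = 0.375000
u = exp(sigma*sqrt(dt)) = 1.151247; d = 1/u = 0.868623
p = (exp((r-q)*dt) - d) / (u - d) = 0.557594
Discount per step: exp(-r*dt) = 0.974457
Stock lattice S(k, i) with i counting down-moves:
  k=0: S(0,0) = 23.8900
  k=1: S(1,0) = 27.5033; S(1,1) = 20.7514
  k=2: S(2,0) = 31.6631; S(2,1) = 23.8900; S(2,2) = 18.0252
Terminal payoffs V(N, i) = max(K - S_T, 0):
  V(2,0) = 0.000000; V(2,1) = 0.360000; V(2,2) = 6.224839
Backward induction: V(k, i) = exp(-r*dt) * [p * V(k+1, i) + (1-p) * V(k+1, i+1)]; then take max(V_cont, immediate exercise) for American.
  V(1,0) = exp(-r*dt) * [p*0.000000 + (1-p)*0.360000] = 0.155198; exercise = 0.000000; V(1,0) = max -> 0.155198
  V(1,1) = exp(-r*dt) * [p*0.360000 + (1-p)*6.224839] = 2.879167; exercise = 3.498588; V(1,1) = max -> 3.498588
  V(0,0) = exp(-r*dt) * [p*0.155198 + (1-p)*3.498588] = 1.592587; exercise = 0.360000; V(0,0) = max -> 1.592587

Answer: Price = V(0,0) = 1.5926


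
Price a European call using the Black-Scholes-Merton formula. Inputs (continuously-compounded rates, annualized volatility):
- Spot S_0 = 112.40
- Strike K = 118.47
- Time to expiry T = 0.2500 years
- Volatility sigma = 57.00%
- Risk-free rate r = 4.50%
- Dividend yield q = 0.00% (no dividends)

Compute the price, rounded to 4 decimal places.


d1 = (ln(S/K) + (r - q + 0.5*sigma^2) * T) / (sigma * sqrt(T)) = -0.00257308
d2 = d1 - sigma * sqrt(T) = -0.28757308
exp(-rT) = 0.98881304; exp(-qT) = 1.00000000
C = S_0 * exp(-qT) * N(d1) - K * exp(-rT) * N(d2)
N(d1) = 0.49897349; N(d2) = 0.38683678
C = 112.4000 * 1.00000000 * 0.49897349 - 118.4700 * 0.98881304 * 0.38683678 = 10.7687

Answer: Price = 10.7687


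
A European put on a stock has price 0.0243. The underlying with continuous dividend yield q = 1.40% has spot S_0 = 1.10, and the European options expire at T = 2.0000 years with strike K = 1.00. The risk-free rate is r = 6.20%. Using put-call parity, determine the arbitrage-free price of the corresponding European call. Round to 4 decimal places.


Answer: Call price = 0.2105

Derivation:
Put-call parity: C - P = S_0 * exp(-qT) - K * exp(-rT).
S_0 * exp(-qT) = 1.1000 * 0.97238837 = 1.06962720
K * exp(-rT) = 1.0000 * 0.88337984 = 0.88337984
C = P + S*exp(-qT) - K*exp(-rT)
C = 0.0243 + 1.06962720 - 0.88337984 = 0.2105


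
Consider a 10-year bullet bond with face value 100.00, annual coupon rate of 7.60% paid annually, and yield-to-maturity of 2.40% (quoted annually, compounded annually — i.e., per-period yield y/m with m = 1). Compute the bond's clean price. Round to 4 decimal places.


Coupon per period c = face * coupon_rate / m = 7.600000
Periods per year m = 1; per-period yield y/m = 0.024000
Number of cashflows N = 10
Cashflows (t years, CF_t, discount factor 1/(1+y/m)^(m*t), PV):
  t = 1.0000: CF_t = 7.600000, DF = 0.976562, PV = 7.421875
  t = 2.0000: CF_t = 7.600000, DF = 0.953674, PV = 7.247925
  t = 3.0000: CF_t = 7.600000, DF = 0.931323, PV = 7.078052
  t = 4.0000: CF_t = 7.600000, DF = 0.909495, PV = 6.912160
  t = 5.0000: CF_t = 7.600000, DF = 0.888178, PV = 6.750156
  t = 6.0000: CF_t = 7.600000, DF = 0.867362, PV = 6.591949
  t = 7.0000: CF_t = 7.600000, DF = 0.847033, PV = 6.437450
  t = 8.0000: CF_t = 7.600000, DF = 0.827181, PV = 6.286573
  t = 9.0000: CF_t = 7.600000, DF = 0.807794, PV = 6.139231
  t = 10.0000: CF_t = 107.600000, DF = 0.788861, PV = 84.881433
Price P = sum_t PV_t = 145.746804

Answer: Price = 145.7468


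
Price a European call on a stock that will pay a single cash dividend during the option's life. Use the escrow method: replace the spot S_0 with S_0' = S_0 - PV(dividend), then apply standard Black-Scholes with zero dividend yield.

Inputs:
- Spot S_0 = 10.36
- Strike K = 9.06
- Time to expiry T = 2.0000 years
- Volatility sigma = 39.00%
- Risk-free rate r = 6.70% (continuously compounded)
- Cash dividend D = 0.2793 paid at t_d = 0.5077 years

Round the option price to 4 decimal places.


PV(D) = D * exp(-r * t_d) = 0.2793 * 0.96655614 = 0.26995913
S_0' = S_0 - PV(D) = 10.3600 - 0.26995913 = 10.09004087
d1 = (ln(S_0'/K) + (r + sigma^2/2)*T) / (sigma*sqrt(T)) = 0.71395985
d2 = d1 - sigma*sqrt(T) = 0.16241656
exp(-rT) = 0.87459006
N(d1) = 0.76237400; N(d2) = 0.56451109
C = S_0' * N(d1) - K * exp(-rT) * N(d2) = 10.09004087 * 0.76237400 - 9.0600 * 0.87459006 * 0.56451109 = 3.2193

Answer: Price = 3.2193


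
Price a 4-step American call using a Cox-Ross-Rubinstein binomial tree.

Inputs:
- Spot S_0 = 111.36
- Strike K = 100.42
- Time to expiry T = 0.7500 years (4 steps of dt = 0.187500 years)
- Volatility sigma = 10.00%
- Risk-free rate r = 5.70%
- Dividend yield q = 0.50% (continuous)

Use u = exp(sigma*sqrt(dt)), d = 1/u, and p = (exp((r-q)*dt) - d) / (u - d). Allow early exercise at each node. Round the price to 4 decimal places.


dt = T/N = 0.187500
u = exp(sigma*sqrt(dt)) = 1.044252; d = 1/u = 0.957623
p = (exp((r-q)*dt) - d) / (u - d) = 0.602275
Discount per step: exp(-r*dt) = 0.989369
Stock lattice S(k, i) with i counting down-moves:
  k=0: S(0,0) = 111.3600
  k=1: S(1,0) = 116.2880; S(1,1) = 106.6409
  k=2: S(2,0) = 121.4340; S(2,1) = 111.3600; S(2,2) = 102.1217
  k=3: S(3,0) = 126.8077; S(3,1) = 116.2880; S(3,2) = 106.6409; S(3,3) = 97.7941
  k=4: S(4,0) = 132.4193; S(4,1) = 121.4340; S(4,2) = 111.3600; S(4,3) = 102.1217; S(4,4) = 93.6499
Terminal payoffs V(N, i) = max(S_T - K, 0):
  V(4,0) = 31.999283; V(4,1) = 21.013980; V(4,2) = 10.940000; V(4,3) = 1.701743; V(4,4) = 0.000000
Backward induction: V(k, i) = exp(-r*dt) * [p * V(k+1, i) + (1-p) * V(k+1, i+1)]; then take max(V_cont, immediate exercise) for American.
  V(3,0) = exp(-r*dt) * [p*31.999283 + (1-p)*21.013980] = 27.336428; exercise = 26.387731; V(3,0) = max -> 27.336428
  V(3,1) = exp(-r*dt) * [p*21.013980 + (1-p)*10.940000] = 16.826508; exercise = 15.867953; V(3,1) = max -> 16.826508
  V(3,2) = exp(-r*dt) * [p*10.940000 + (1-p)*1.701743] = 7.188475; exercise = 6.220880; V(3,2) = max -> 7.188475
  V(3,3) = exp(-r*dt) * [p*1.701743 + (1-p)*0.000000] = 1.014021; exercise = 0.000000; V(3,3) = max -> 1.014021
  V(2,0) = exp(-r*dt) * [p*27.336428 + (1-p)*16.826508] = 22.910204; exercise = 21.013980; V(2,0) = max -> 22.910204
  V(2,1) = exp(-r*dt) * [p*16.826508 + (1-p)*7.188475] = 12.855095; exercise = 10.940000; V(2,1) = max -> 12.855095
  V(2,2) = exp(-r*dt) * [p*7.188475 + (1-p)*1.014021] = 4.682428; exercise = 1.701743; V(2,2) = max -> 4.682428
  V(1,0) = exp(-r*dt) * [p*22.910204 + (1-p)*12.855095] = 18.710000; exercise = 15.867953; V(1,0) = max -> 18.710000
  V(1,1) = exp(-r*dt) * [p*12.855095 + (1-p)*4.682428] = 9.502518; exercise = 6.220880; V(1,1) = max -> 9.502518
  V(0,0) = exp(-r*dt) * [p*18.710000 + (1-p)*9.502518] = 14.887985; exercise = 10.940000; V(0,0) = max -> 14.887985

Answer: Price = V(0,0) = 14.8880


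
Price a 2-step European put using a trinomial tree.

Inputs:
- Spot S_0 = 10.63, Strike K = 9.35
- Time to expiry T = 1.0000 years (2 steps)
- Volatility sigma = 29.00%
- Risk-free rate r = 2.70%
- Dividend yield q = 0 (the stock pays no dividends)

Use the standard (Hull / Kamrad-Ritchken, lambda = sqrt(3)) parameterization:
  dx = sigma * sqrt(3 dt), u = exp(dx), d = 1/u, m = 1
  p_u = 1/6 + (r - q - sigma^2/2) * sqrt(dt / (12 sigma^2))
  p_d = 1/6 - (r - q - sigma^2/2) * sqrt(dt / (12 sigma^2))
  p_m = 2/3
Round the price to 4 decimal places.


Answer: Price = V(0,0) = 0.5628

Derivation:
dt = T/N = 0.500000; dx = sigma*sqrt(3*dt) = 0.355176
u = exp(dx) = 1.426432; d = 1/u = 0.701050
p_u = 0.156073, p_m = 0.666667, p_d = 0.177260
Discount per step: exp(-r*dt) = 0.986591
Stock lattice S(k, j) with j the centered position index:
  k=0: S(0,+0) = 10.6300
  k=1: S(1,-1) = 7.4522; S(1,+0) = 10.6300; S(1,+1) = 15.1630
  k=2: S(2,-2) = 5.2243; S(2,-1) = 7.4522; S(2,+0) = 10.6300; S(2,+1) = 15.1630; S(2,+2) = 21.6289
Terminal payoffs V(N, j) = max(K - S_T, 0):
  V(2,-2) = 4.125662; V(2,-1) = 1.897838; V(2,+0) = 0.000000; V(2,+1) = 0.000000; V(2,+2) = 0.000000
Backward induction: V(k, j) = exp(-r*dt) * [p_u * V(k+1, j+1) + p_m * V(k+1, j) + p_d * V(k+1, j-1)]
  V(1,-1) = exp(-r*dt) * [p_u*0.000000 + p_m*1.897838 + p_d*4.125662] = 1.969768
  V(1,+0) = exp(-r*dt) * [p_u*0.000000 + p_m*0.000000 + p_d*1.897838] = 0.331900
  V(1,+1) = exp(-r*dt) * [p_u*0.000000 + p_m*0.000000 + p_d*0.000000] = 0.000000
  V(0,+0) = exp(-r*dt) * [p_u*0.000000 + p_m*0.331900 + p_d*1.969768] = 0.562779


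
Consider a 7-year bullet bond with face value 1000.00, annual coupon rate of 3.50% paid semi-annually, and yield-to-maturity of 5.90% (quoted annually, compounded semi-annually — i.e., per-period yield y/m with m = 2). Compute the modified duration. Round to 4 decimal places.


Answer: Modified duration = 6.0221

Derivation:
Coupon per period c = face * coupon_rate / m = 17.500000
Periods per year m = 2; per-period yield y/m = 0.029500
Number of cashflows N = 14
Cashflows (t years, CF_t, discount factor 1/(1+y/m)^(m*t), PV):
  t = 0.5000: CF_t = 17.500000, DF = 0.971345, PV = 16.998543
  t = 1.0000: CF_t = 17.500000, DF = 0.943512, PV = 16.511455
  t = 1.5000: CF_t = 17.500000, DF = 0.916476, PV = 16.038324
  t = 2.0000: CF_t = 17.500000, DF = 0.890214, PV = 15.578751
  t = 2.5000: CF_t = 17.500000, DF = 0.864706, PV = 15.132347
  t = 3.0000: CF_t = 17.500000, DF = 0.839928, PV = 14.698734
  t = 3.5000: CF_t = 17.500000, DF = 0.815860, PV = 14.277547
  t = 4.0000: CF_t = 17.500000, DF = 0.792482, PV = 13.868428
  t = 4.5000: CF_t = 17.500000, DF = 0.769773, PV = 13.471033
  t = 5.0000: CF_t = 17.500000, DF = 0.747716, PV = 13.085024
  t = 5.5000: CF_t = 17.500000, DF = 0.726290, PV = 12.710077
  t = 6.0000: CF_t = 17.500000, DF = 0.705479, PV = 12.345874
  t = 6.5000: CF_t = 17.500000, DF = 0.685263, PV = 11.992107
  t = 7.0000: CF_t = 1017.500000, DF = 0.665627, PV = 677.275717
Price P = sum_t PV_t = 863.983962
First compute Macaulay numerator sum_t t * PV_t:
  t * PV_t at t = 0.5000: 8.499271
  t * PV_t at t = 1.0000: 16.511455
  t * PV_t at t = 1.5000: 24.057487
  t * PV_t at t = 2.0000: 31.157503
  t * PV_t at t = 2.5000: 37.830868
  t * PV_t at t = 3.0000: 44.096203
  t * PV_t at t = 3.5000: 49.971414
  t * PV_t at t = 4.0000: 55.473713
  t * PV_t at t = 4.5000: 60.619647
  t * PV_t at t = 5.0000: 65.425122
  t * PV_t at t = 5.5000: 69.905425
  t * PV_t at t = 6.0000: 74.075243
  t * PV_t at t = 6.5000: 77.948694
  t * PV_t at t = 7.0000: 4740.930017
Macaulay duration D = 5356.502062 / 863.983962 = 6.199770
Modified duration = D / (1 + y/m) = 6.199770 / (1 + 0.029500) = 6.022118


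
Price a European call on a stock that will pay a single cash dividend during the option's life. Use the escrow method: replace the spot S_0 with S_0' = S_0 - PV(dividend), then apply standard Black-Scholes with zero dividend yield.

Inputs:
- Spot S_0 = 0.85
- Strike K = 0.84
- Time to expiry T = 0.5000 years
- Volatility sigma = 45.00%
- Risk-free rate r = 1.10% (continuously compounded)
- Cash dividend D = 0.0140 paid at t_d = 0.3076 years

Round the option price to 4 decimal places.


PV(D) = D * exp(-r * t_d) = 0.0140 * 0.99662212 = 0.01395271
S_0' = S_0 - PV(D) = 0.8500 - 0.01395271 = 0.83604729
d1 = (ln(S_0'/K) + (r + sigma^2/2)*T) / (sigma*sqrt(T)) = 0.16156066
d2 = d1 - sigma*sqrt(T) = -0.15663739
exp(-rT) = 0.99451510
N(d1) = 0.56417408; N(d2) = 0.43776532
C = S_0' * N(d1) - K * exp(-rT) * N(d2) = 0.83604729 * 0.56417408 - 0.8400 * 0.99451510 * 0.43776532 = 0.1060

Answer: Price = 0.1060


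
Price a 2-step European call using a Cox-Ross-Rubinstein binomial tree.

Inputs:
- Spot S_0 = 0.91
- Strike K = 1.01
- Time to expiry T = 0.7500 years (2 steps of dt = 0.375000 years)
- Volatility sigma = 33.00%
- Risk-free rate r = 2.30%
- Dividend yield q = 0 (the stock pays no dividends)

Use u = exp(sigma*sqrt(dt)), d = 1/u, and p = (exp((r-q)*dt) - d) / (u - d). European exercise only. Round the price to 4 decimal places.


dt = T/N = 0.375000
u = exp(sigma*sqrt(dt)) = 1.223949; d = 1/u = 0.817027
p = (exp((r-q)*dt) - d) / (u - d) = 0.470938
Discount per step: exp(-r*dt) = 0.991412
Stock lattice S(k, i) with i counting down-moves:
  k=0: S(0,0) = 0.9100
  k=1: S(1,0) = 1.1138; S(1,1) = 0.7435
  k=2: S(2,0) = 1.3632; S(2,1) = 0.9100; S(2,2) = 0.6075
Terminal payoffs V(N, i) = max(S_T - K, 0):
  V(2,0) = 0.353228; V(2,1) = 0.000000; V(2,2) = 0.000000
Backward induction: V(k, i) = exp(-r*dt) * [p * V(k+1, i) + (1-p) * V(k+1, i+1)].
  V(1,0) = exp(-r*dt) * [p*0.353228 + (1-p)*0.000000] = 0.164920
  V(1,1) = exp(-r*dt) * [p*0.000000 + (1-p)*0.000000] = 0.000000
  V(0,0) = exp(-r*dt) * [p*0.164920 + (1-p)*0.000000] = 0.077000

Answer: Price = V(0,0) = 0.0770


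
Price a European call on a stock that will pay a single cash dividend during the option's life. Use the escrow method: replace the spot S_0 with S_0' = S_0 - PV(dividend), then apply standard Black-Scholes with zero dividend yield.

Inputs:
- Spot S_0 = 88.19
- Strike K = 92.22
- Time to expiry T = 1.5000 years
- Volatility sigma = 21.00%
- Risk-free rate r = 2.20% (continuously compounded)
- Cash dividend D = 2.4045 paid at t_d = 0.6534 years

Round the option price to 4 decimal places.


PV(D) = D * exp(-r * t_d) = 2.4045 * 0.98572802 = 2.37018303
S_0' = S_0 - PV(D) = 88.1900 - 2.37018303 = 85.81981697
d1 = (ln(S_0'/K) + (r + sigma^2/2)*T) / (sigma*sqrt(T)) = -0.02275335
d2 = d1 - sigma*sqrt(T) = -0.27994977
exp(-rT) = 0.96753856
N(d1) = 0.49092351; N(d2) = 0.38975802
C = S_0' * N(d1) - K * exp(-rT) * N(d2) = 85.81981697 * 0.49092351 - 92.2200 * 0.96753856 * 0.38975802 = 7.3543

Answer: Price = 7.3543


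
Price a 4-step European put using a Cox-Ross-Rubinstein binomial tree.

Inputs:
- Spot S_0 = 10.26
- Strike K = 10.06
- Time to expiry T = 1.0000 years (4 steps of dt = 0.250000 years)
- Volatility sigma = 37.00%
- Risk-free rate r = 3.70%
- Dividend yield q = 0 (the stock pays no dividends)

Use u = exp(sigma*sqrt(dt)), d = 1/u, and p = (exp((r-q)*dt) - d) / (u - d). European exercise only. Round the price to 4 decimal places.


dt = T/N = 0.250000
u = exp(sigma*sqrt(dt)) = 1.203218; d = 1/u = 0.831104
p = (exp((r-q)*dt) - d) / (u - d) = 0.478855
Discount per step: exp(-r*dt) = 0.990793
Stock lattice S(k, i) with i counting down-moves:
  k=0: S(0,0) = 10.2600
  k=1: S(1,0) = 12.3450; S(1,1) = 8.5271
  k=2: S(2,0) = 14.8538; S(2,1) = 10.2600; S(2,2) = 7.0869
  k=3: S(3,0) = 17.8723; S(3,1) = 12.3450; S(3,2) = 8.5271; S(3,3) = 5.8900
  k=4: S(4,0) = 21.5043; S(4,1) = 14.8538; S(4,2) = 10.2600; S(4,3) = 7.0869; S(4,4) = 4.8952
Terminal payoffs V(N, i) = max(K - S_T, 0):
  V(4,0) = 0.000000; V(4,1) = 0.000000; V(4,2) = 0.000000; V(4,3) = 2.973066; V(4,4) = 5.164811
Backward induction: V(k, i) = exp(-r*dt) * [p * V(k+1, i) + (1-p) * V(k+1, i+1)].
  V(3,0) = exp(-r*dt) * [p*0.000000 + (1-p)*0.000000] = 0.000000
  V(3,1) = exp(-r*dt) * [p*0.000000 + (1-p)*0.000000] = 0.000000
  V(3,2) = exp(-r*dt) * [p*0.000000 + (1-p)*2.973066] = 1.535133
  V(3,3) = exp(-r*dt) * [p*2.973066 + (1-p)*5.164811] = 4.077393
  V(2,0) = exp(-r*dt) * [p*0.000000 + (1-p)*0.000000] = 0.000000
  V(2,1) = exp(-r*dt) * [p*0.000000 + (1-p)*1.535133] = 0.792661
  V(2,2) = exp(-r*dt) * [p*1.535133 + (1-p)*4.077393] = 2.833686
  V(1,0) = exp(-r*dt) * [p*0.000000 + (1-p)*0.792661] = 0.409288
  V(1,1) = exp(-r*dt) * [p*0.792661 + (1-p)*2.833686] = 1.839240
  V(0,0) = exp(-r*dt) * [p*0.409288 + (1-p)*1.839240] = 1.143871

Answer: Price = V(0,0) = 1.1439


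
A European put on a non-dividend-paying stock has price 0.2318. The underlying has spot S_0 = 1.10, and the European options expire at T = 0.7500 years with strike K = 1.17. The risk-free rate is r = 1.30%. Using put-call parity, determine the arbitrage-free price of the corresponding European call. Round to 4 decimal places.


Put-call parity: C - P = S_0 * exp(-qT) - K * exp(-rT).
S_0 * exp(-qT) = 1.1000 * 1.00000000 = 1.10000000
K * exp(-rT) = 1.1700 * 0.99029738 = 1.15864793
C = P + S*exp(-qT) - K*exp(-rT)
C = 0.2318 + 1.10000000 - 1.15864793 = 0.1732

Answer: Call price = 0.1732


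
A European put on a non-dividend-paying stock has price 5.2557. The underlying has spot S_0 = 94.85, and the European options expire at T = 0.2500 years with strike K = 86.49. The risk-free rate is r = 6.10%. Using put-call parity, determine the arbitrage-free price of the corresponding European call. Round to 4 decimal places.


Answer: Call price = 14.9247

Derivation:
Put-call parity: C - P = S_0 * exp(-qT) - K * exp(-rT).
S_0 * exp(-qT) = 94.8500 * 1.00000000 = 94.85000000
K * exp(-rT) = 86.4900 * 0.98486569 = 85.18103374
C = P + S*exp(-qT) - K*exp(-rT)
C = 5.2557 + 94.85000000 - 85.18103374 = 14.9247
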